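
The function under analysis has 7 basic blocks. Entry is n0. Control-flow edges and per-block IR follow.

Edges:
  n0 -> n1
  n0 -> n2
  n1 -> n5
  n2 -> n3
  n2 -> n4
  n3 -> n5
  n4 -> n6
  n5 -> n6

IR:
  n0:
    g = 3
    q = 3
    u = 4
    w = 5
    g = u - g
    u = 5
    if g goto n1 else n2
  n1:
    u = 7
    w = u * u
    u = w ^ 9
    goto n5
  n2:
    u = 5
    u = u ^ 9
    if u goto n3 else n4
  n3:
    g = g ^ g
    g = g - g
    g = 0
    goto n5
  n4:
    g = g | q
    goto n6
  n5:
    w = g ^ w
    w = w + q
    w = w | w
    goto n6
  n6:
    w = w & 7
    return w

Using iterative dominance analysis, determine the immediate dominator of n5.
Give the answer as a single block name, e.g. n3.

idom tree: n1←n0 n2←n0 n3←n2 n4←n2 n5←n0 n6←n0
Dom at joins:
  n5: preds {n1,n3}: {n0,n1} ∩ {n0,n2,n3} = {n0}; idom=n0
  n6: preds {n4,n5}: {n0,n2,n4} ∩ {n0,n5} = {n0}; idom=n0

idom(n5) = n0

Answer: n0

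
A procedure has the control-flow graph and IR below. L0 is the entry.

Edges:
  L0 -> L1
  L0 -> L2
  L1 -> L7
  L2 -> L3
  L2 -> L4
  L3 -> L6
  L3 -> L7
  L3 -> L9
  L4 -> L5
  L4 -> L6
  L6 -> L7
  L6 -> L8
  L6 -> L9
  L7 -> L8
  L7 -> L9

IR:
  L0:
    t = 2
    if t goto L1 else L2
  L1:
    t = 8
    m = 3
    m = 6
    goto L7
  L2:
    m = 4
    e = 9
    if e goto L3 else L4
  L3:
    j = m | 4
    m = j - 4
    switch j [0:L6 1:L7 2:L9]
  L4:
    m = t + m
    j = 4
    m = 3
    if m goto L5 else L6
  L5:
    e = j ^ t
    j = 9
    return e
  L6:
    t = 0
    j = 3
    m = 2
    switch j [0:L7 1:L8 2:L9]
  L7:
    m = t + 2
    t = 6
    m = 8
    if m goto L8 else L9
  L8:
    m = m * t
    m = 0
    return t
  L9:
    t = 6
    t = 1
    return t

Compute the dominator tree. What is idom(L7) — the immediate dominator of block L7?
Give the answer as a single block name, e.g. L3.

Answer: L0

Derivation:
idom tree: L1←L0 L2←L0 L3←L2 L4←L2 L5←L4 L6←L2 L7←L0 L8←L0 L9←L0
Dom∩ at merges:
  L6: preds {L3,L4}: {L0,L2,L3} ∩ {L0,L2,L4} = {L0,L2}; idom=L2
  L7: preds {L1,L3,L6}: {L0,L1} ∩ {L0,L2,L3} ∩ {L0,L2,L6} = {L0}; idom=L0
  L8: preds {L6,L7}: {L0,L2,L6} ∩ {L0,L7} = {L0}; idom=L0
  L9: preds {L3,L6,L7}: {L0,L2,L3} ∩ {L0,L2,L6} ∩ {L0,L7} = {L0}; idom=L0

idom(L7) = L0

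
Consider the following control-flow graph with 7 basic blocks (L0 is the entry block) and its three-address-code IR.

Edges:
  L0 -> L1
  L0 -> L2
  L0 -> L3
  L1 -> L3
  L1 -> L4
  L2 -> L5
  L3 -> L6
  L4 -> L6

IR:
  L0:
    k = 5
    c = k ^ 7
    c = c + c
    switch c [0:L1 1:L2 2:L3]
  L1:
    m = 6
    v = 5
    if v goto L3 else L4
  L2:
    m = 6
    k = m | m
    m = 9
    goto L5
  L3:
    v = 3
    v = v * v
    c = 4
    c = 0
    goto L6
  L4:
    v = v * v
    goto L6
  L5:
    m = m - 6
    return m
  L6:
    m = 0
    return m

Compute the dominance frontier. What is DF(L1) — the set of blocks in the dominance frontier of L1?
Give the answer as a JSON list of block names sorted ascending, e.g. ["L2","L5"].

Answer: ["L3", "L6"]

Working:
idom tree: L1←L0 L2←L0 L3←L0 L4←L1 L5←L2 L6←L0
Dom∩ at merges:
  L3: preds {L0,L1}: {L0} ∩ {L0,L1} = {L0}; idom=L0
  L6: preds {L3,L4}: {L0,L3} ∩ {L0,L1,L4} = {L0}; idom=L0

DF walk-up:
  join L3 pred L0: · stop@L0
  join L3 pred L1: L1 stop@L0
  join L6 pred L3: L3 stop@L0
  join L6 pred L4: L4→L1 stop@L0
  L0 → ∅
  L1 → {L3,L6}
  L2 → ∅
  L3 → {L6}
  L4 → {L6}
  L5 → ∅
  L6 → ∅

DF(L1) = ["L3", "L6"]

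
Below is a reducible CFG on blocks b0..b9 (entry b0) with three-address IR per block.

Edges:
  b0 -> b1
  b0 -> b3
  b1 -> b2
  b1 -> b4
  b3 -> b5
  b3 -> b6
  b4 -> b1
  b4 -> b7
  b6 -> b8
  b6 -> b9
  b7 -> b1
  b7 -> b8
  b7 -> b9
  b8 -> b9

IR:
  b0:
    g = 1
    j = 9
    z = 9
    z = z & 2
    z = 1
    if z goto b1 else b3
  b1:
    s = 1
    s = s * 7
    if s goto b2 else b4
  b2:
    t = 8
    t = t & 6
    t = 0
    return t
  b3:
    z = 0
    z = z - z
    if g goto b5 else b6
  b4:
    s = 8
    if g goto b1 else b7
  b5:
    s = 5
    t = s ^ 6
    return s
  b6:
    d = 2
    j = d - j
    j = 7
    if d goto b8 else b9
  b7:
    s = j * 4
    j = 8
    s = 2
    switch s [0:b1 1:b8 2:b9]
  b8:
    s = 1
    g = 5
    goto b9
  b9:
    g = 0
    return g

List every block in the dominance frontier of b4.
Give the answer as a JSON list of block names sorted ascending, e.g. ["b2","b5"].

Answer: ["b1", "b8", "b9"]

Analysis:
idom tree: b1←b0 b2←b1 b3←b0 b4←b1 b5←b3 b6←b3 b7←b4 b8←b0 b9←b0
Join-block Dom:
  b1: preds {b0,b4,b7}: {b0} ∩ {b0,b1,b4} ∩ {b0,b1,b4,b7} = {b0}; idom=b0
  b8: preds {b6,b7}: {b0,b3,b6} ∩ {b0,b1,b4,b7} = {b0}; idom=b0
  b9: preds {b6,b7,b8}: {b0,b3,b6} ∩ {b0,b1,b4,b7} ∩ {b0,b8} = {b0}; idom=b0

Frontier:
  b1←b0: walk · to b0
  b1←b4: walk b4→b1 to b0
  b1←b7: walk b7→b4→b1 to b0
  b8←b6: walk b6→b3 to b0
  b8←b7: walk b7→b4→b1 to b0
  b9←b6: walk b6→b3 to b0
  b9←b7: walk b7→b4→b1 to b0
  b9←b8: walk b8 to b0
  b0 → ∅
  b1 → {b1,b8,b9}
  b2 → ∅
  b3 → {b8,b9}
  b4 → {b1,b8,b9}
  b5 → ∅
  b6 → {b8,b9}
  b7 → {b1,b8,b9}
  b8 → {b9}
  b9 → ∅

DF(b4) = ["b1", "b8", "b9"]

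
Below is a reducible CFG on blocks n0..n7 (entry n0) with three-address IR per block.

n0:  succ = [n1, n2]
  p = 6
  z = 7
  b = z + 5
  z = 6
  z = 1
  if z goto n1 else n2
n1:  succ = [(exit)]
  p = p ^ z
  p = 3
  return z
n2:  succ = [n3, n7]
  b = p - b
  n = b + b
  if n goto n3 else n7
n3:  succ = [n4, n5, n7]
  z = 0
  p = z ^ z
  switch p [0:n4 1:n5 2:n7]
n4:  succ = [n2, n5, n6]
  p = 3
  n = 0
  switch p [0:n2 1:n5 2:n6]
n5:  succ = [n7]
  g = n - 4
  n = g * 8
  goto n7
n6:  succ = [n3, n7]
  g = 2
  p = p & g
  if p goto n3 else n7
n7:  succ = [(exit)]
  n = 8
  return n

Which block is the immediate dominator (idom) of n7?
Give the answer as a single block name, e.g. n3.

Answer: n2

Derivation:
idom tree: n1←n0 n2←n0 n3←n2 n4←n3 n5←n3 n6←n4 n7←n2
Dom∩ at merges:
  n2: preds {n0,n4}: {n0} ∩ {n0,n2,n3,n4} = {n0}; idom=n0
  n3: preds {n2,n6}: {n0,n2} ∩ {n0,n2,n3,n4,n6} = {n0,n2}; idom=n2
  n5: preds {n3,n4}: {n0,n2,n3} ∩ {n0,n2,n3,n4} = {n0,n2,n3}; idom=n3
  n7: preds {n2,n3,n5,n6}: {n0,n2} ∩ {n0,n2,n3} ∩ {n0,n2,n3,n5} ∩ {n0,n2,n3,n4,n6} = {n0,n2}; idom=n2

idom(n7) = n2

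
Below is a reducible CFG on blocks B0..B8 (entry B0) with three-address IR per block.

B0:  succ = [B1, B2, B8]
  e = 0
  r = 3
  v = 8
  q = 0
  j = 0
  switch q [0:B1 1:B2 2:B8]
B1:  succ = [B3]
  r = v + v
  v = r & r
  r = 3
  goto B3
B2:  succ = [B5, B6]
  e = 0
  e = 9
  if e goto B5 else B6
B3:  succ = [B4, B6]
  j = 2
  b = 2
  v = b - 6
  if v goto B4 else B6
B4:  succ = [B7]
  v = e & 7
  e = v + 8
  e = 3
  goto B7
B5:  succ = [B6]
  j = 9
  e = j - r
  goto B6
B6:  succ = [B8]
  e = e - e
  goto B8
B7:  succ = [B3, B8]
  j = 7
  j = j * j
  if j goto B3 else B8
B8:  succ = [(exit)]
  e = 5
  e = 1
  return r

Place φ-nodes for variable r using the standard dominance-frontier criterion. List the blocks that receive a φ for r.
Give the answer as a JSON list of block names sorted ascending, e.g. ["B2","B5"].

idom tree: B1←B0 B2←B0 B3←B1 B4←B3 B5←B2 B6←B0 B7←B4 B8←B0
Dom at joins:
  B3: preds {B1,B7}: {B0,B1} ∩ {B0,B1,B3,B4,B7} = {B0,B1}; idom=B1
  B6: preds {B2,B3,B5}: {B0,B2} ∩ {B0,B1,B3} ∩ {B0,B2,B5} = {B0}; idom=B0
  B8: preds {B0,B6,B7}: {B0} ∩ {B0,B6} ∩ {B0,B1,B3,B4,B7} = {B0}; idom=B0

Frontier:
  B3←B1: walk · to B1
  B3←B7: walk B7→B4→B3 to B1
  B6←B2: walk B2 to B0
  B6←B3: walk B3→B1 to B0
  B6←B5: walk B5→B2 to B0
  B8←B0: walk · to B0
  B8←B6: walk B6 to B0
  B8←B7: walk B7→B4→B3→B1 to B0
  DF(B0)=∅
  DF(B1)={B6,B8}
  DF(B2)={B6}
  DF(B3)={B3,B6,B8}
  DF(B4)={B3,B8}
  DF(B5)={B6}
  DF(B6)={B8}
  DF(B7)={B3,B8}
  DF(B8)=∅

φ for r: defs {B0,B1}
  DF⁺ = {B6,B8}

Answer: ["B6", "B8"]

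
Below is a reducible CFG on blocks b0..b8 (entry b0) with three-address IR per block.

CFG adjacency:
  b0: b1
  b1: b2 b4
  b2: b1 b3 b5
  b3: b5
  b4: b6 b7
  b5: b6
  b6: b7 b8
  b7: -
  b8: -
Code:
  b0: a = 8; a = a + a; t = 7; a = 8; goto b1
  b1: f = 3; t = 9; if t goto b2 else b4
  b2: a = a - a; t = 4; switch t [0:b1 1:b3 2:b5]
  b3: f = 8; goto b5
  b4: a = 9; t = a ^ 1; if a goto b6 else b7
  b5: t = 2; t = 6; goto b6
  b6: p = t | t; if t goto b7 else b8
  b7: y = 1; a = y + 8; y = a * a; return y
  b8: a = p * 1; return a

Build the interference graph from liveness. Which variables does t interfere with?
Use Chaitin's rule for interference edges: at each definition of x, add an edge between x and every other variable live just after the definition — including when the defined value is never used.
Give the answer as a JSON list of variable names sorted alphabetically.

Answer: ["a", "p"]

Analysis:
Per-block:
  b0 def {a,t} use ∅
  b1 def {f,t} use ∅
  b2 def {a,t} use {a}
  b3 def {f} use ∅
  b4 def {a,t} use ∅
  b5 def {t} use ∅
  b6 def {p} use {t}
  b7 def {a,y} use ∅
  b8 def {a} use {p}

Backward fixpoint:
  b0 li=∅ lo={a}
  b1 li={a} lo={a}
  b2 li={a} lo={a}
  b3 li=∅ lo=∅
  b4 li=∅ lo={t}
  b5 li=∅ lo={t}
  b6 li={t} lo={p}
  b7 li=∅ lo=∅
  b8 li={p} lo=∅

Interfere edges:
  a — {f,t}
  f — {a}
  p — {t}
  t — {a,p}
  y — ∅

N(t) = ["a", "p"]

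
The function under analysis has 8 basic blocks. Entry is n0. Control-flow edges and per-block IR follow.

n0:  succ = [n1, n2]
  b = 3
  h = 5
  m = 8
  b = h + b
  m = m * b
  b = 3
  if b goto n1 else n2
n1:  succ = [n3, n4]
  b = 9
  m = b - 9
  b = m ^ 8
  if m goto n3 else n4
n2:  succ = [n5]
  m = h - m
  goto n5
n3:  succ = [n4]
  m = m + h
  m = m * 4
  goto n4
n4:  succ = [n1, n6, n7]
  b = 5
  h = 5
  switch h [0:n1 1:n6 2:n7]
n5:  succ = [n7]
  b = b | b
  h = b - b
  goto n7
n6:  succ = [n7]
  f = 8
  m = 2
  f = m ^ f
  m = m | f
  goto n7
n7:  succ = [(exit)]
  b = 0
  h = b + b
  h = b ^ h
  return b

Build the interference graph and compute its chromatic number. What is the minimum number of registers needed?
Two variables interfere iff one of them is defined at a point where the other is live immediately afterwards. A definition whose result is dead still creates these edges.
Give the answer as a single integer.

def/use:
  n0 def {b,h,m} use ∅
  n1 def {b,m} use ∅
  n2 def {m} use {h,m}
  n3 def {m} use {h,m}
  n4 def {b,h} use ∅
  n5 def {b,h} use {b}
  n6 def {f,m} use ∅
  n7 def {b,h} use ∅

Live sets:
  n0: in=∅ out={b,h,m}
  n1: in={h} out={h,m}
  n2: in={b,h,m} out={b}
  n3: in={h,m} out=∅
  n4: in=∅ out={h}
  n5: in={b} out=∅
  n6: in=∅ out=∅
  n7: in=∅ out=∅

Interference:
  b: {h,m}
  f: {m}
  h: {b,m}
  m: {b,f,h}

Registers:
  {b,h,m} pairwise interfere (3-clique) ⇒ χ ≥ 3
  3-colouring: c0={m}  c1={b,f}  c2={h}
  χ = 3

Answer: 3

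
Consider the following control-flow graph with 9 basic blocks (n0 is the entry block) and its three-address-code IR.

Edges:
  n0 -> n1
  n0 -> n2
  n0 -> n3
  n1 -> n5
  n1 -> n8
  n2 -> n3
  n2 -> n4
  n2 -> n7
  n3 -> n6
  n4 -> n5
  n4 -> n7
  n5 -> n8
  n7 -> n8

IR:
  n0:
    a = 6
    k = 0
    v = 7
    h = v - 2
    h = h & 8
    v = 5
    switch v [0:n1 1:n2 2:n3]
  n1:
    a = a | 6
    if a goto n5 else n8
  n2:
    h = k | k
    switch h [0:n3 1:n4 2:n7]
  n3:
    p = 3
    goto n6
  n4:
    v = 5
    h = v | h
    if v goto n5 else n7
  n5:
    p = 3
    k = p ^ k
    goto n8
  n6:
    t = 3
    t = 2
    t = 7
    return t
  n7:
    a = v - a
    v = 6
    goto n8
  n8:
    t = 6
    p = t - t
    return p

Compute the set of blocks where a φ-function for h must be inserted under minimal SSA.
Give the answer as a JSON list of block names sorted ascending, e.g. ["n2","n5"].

Answer: ["n3", "n5", "n7", "n8"]

Working:
idom tree: n1←n0 n2←n0 n3←n0 n4←n2 n5←n0 n6←n3 n7←n2 n8←n0
Dom∩ at merges:
  n3: preds {n0,n2}: {n0} ∩ {n0,n2} = {n0}; idom=n0
  n5: preds {n1,n4}: {n0,n1} ∩ {n0,n2,n4} = {n0}; idom=n0
  n7: preds {n2,n4}: {n0,n2} ∩ {n0,n2,n4} = {n0,n2}; idom=n2
  n8: preds {n1,n5,n7}: {n0,n1} ∩ {n0,n5} ∩ {n0,n2,n7} = {n0}; idom=n0

Frontier:
  join n3 pred n0: · stop@n0
  join n3 pred n2: n2 stop@n0
  join n5 pred n1: n1 stop@n0
  join n5 pred n4: n4→n2 stop@n0
  join n7 pred n2: · stop@n2
  join n7 pred n4: n4 stop@n2
  join n8 pred n1: n1 stop@n0
  join n8 pred n5: n5 stop@n0
  join n8 pred n7: n7→n2 stop@n0
  DF(n0)=∅
  DF(n1)={n5,n8}
  DF(n2)={n3,n5,n8}
  DF(n3)=∅
  DF(n4)={n5,n7}
  DF(n5)={n8}
  DF(n6)=∅
  DF(n7)={n8}
  DF(n8)=∅

φ for h: defs {n0,n2,n4}
  DF⁺ = {n3,n5,n7,n8}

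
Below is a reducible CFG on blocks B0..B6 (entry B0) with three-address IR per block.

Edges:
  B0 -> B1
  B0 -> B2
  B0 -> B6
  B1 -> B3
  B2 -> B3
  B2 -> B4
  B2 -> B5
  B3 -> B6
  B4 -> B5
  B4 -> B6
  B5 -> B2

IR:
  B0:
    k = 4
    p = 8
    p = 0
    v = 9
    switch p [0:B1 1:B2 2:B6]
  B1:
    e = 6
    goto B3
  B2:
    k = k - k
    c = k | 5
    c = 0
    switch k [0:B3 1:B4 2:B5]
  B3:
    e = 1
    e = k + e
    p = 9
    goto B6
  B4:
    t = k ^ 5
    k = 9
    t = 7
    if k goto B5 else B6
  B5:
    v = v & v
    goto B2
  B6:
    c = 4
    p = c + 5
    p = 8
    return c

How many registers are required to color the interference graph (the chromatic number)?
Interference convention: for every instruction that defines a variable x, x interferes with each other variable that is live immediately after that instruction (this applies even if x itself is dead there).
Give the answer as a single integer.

Answer: 4

Analysis:
def/use:
  B0: {k,p,v} / ∅
  B1: {e} / ∅
  B2: {c,k} / {k}
  B3: {e,p} / {k}
  B4: {k,t} / {k}
  B5: {v} / {v}
  B6: {c,p} / ∅

Live sets:
  live B0: ∅→{k,v}
  live B1: {k}→{k}
  live B2: {k,v}→{k,v}
  live B3: {k}→∅
  live B4: {k,v}→{k,v}
  live B5: {k,v}→{k,v}
  live B6: ∅→∅

Interfere edges:
  c↔{k,p,v}
  e↔{k}
  k↔{c,e,p,t,v}
  p↔{c,k,v}
  t↔{k,v}
  v↔{c,k,p,t}

Registers:
  clique {c,k,p,v} ⇒ need ≥ 4
  assign c→R2 e→R1 k→R0 p→R3 t→R2 v→R1 — no edge inside a register ⇒ χ ≤ 4
  χ = 4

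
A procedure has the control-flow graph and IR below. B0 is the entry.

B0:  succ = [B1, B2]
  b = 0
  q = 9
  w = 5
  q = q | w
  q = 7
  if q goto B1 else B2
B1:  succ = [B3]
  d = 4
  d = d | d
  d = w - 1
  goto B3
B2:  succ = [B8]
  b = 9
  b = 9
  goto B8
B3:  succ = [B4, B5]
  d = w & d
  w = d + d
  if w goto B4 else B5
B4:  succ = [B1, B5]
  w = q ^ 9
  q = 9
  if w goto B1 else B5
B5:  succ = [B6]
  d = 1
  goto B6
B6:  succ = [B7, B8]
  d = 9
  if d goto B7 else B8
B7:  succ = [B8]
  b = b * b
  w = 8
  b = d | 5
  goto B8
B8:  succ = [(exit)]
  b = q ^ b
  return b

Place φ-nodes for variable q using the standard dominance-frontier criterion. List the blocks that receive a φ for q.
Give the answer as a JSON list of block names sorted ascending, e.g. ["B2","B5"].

idom tree: B1←B0 B2←B0 B3←B1 B4←B3 B5←B3 B6←B5 B7←B6 B8←B0
Join-block Dom:
  B1: preds {B0,B4}: {B0} ∩ {B0,B1,B3,B4} = {B0}; idom=B0
  B5: preds {B3,B4}: {B0,B1,B3} ∩ {B0,B1,B3,B4} = {B0,B1,B3}; idom=B3
  B8: preds {B2,B6,B7}: {B0,B2} ∩ {B0,B1,B3,B5,B6} ∩ {B0,B1,B3,B5,B6,B7} = {B0}; idom=B0

DF walk-up:
  join B1 pred B0: · stop@B0
  join B1 pred B4: B4→B3→B1 stop@B0
  join B5 pred B3: · stop@B3
  join B5 pred B4: B4 stop@B3
  join B8 pred B2: B2 stop@B0
  join B8 pred B6: B6→B5→B3→B1 stop@B0
  join B8 pred B7: B7→B6→B5→B3→B1 stop@B0
  B0 → ∅
  B1 → {B1,B8}
  B2 → {B8}
  B3 → {B1,B8}
  B4 → {B1,B5}
  B5 → {B8}
  B6 → {B8}
  B7 → {B8}
  B8 → ∅

φ for q: defs {B0,B4}
  DF⁺ = {B1,B5,B8}

Answer: ["B1", "B5", "B8"]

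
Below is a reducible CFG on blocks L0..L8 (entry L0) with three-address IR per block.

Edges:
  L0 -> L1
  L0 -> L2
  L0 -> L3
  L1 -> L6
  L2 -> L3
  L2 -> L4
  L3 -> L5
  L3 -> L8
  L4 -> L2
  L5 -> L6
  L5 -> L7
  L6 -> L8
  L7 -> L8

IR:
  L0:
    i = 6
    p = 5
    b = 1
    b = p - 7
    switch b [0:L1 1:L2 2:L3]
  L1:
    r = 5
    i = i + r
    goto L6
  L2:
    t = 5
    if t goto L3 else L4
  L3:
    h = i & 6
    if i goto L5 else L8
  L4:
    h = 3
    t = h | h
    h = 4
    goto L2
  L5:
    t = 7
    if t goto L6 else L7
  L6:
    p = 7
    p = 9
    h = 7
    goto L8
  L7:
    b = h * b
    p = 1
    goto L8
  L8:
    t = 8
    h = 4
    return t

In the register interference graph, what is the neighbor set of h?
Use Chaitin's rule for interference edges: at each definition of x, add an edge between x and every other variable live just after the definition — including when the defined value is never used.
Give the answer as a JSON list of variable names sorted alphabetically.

def/use:
  L0: {b,i,p} / ∅
  L1: {i,r} / {i}
  L2: {t} / ∅
  L3: {h} / {i}
  L4: {h,t} / ∅
  L5: {t} / ∅
  L6: {h,p} / ∅
  L7: {b,p} / {b,h}
  L8: {h,t} / ∅

Live sets:
  live L0: ∅→{b,i}
  live L1: {i}→∅
  live L2: {b,i}→{b,i}
  live L3: {b,i}→{b,h}
  live L4: {b,i}→{b,i}
  live L5: {b,h}→{b,h}
  live L6: ∅→∅
  live L7: {b,h}→∅
  live L8: ∅→∅

Conflict graph:
  b — {h,i,p,t}
  h — {b,i,t}
  i — {b,h,p,r,t}
  p — {b,i}
  r — {i}
  t — {b,h,i}

N(h) = ["b", "i", "t"]

Answer: ["b", "i", "t"]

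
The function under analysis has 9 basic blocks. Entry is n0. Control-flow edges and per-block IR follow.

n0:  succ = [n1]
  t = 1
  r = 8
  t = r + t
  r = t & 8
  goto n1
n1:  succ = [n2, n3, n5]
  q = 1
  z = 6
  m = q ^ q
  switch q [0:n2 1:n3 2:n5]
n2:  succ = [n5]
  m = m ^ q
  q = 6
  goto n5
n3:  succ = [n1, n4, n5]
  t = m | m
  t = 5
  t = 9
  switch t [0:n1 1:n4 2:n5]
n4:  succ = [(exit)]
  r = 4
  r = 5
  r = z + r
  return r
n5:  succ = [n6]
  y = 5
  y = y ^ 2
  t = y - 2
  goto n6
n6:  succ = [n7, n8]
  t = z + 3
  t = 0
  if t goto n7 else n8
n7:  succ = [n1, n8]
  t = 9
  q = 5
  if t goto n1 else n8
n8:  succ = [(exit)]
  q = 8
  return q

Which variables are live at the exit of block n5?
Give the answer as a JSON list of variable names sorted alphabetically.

Answer: ["z"]

Analysis:
Per-block:
  n0: {r,t} / ∅
  n1: {m,q,z} / ∅
  n2: {m,q} / {m,q}
  n3: {t} / {m}
  n4: {r} / {z}
  n5: {t,y} / ∅
  n6: {t} / {z}
  n7: {q,t} / ∅
  n8: {q} / ∅

Liveness:
  n0: in=∅ out=∅
  n1: in=∅ out={m,q,z}
  n2: in={m,q,z} out={z}
  n3: in={m,z} out={z}
  n4: in={z} out=∅
  n5: in={z} out={z}
  n6: in={z} out=∅
  n7: in=∅ out=∅
  n8: in=∅ out=∅

live-out(n5) = ["z"]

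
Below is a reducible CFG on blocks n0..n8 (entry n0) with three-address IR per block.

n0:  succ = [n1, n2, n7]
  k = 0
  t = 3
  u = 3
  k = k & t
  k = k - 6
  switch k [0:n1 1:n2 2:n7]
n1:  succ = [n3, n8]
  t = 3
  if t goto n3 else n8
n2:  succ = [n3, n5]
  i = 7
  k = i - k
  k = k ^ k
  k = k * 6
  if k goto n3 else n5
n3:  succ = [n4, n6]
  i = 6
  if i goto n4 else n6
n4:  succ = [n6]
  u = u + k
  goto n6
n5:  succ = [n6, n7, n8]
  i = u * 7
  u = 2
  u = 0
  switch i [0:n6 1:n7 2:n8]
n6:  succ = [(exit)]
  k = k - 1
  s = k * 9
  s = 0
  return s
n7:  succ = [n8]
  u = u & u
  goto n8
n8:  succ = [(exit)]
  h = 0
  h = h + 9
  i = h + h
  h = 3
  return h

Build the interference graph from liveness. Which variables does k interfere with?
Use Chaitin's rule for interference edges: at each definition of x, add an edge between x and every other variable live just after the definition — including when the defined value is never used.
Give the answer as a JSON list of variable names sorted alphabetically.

Block summaries:
  n0: {k,t,u} / ∅
  n1: {t} / ∅
  n2: {i,k} / {k}
  n3: {i} / ∅
  n4: {u} / {k,u}
  n5: {i,u} / {u}
  n6: {k,s} / {k}
  n7: {u} / {u}
  n8: {h,i} / ∅

Backward fixpoint:
  n0: in=∅ out={k,u}
  n1: in={k,u} out={k,u}
  n2: in={k,u} out={k,u}
  n3: in={k,u} out={k,u}
  n4: in={k,u} out={k}
  n5: in={k,u} out={k,u}
  n6: in={k} out=∅
  n7: in={u} out=∅
  n8: in=∅ out=∅

Interference:
  h↔∅
  i↔{k,u}
  k↔{i,t,u}
  s↔∅
  t↔{k,u}
  u↔{i,k,t}

N(k) = ["i", "t", "u"]

Answer: ["i", "t", "u"]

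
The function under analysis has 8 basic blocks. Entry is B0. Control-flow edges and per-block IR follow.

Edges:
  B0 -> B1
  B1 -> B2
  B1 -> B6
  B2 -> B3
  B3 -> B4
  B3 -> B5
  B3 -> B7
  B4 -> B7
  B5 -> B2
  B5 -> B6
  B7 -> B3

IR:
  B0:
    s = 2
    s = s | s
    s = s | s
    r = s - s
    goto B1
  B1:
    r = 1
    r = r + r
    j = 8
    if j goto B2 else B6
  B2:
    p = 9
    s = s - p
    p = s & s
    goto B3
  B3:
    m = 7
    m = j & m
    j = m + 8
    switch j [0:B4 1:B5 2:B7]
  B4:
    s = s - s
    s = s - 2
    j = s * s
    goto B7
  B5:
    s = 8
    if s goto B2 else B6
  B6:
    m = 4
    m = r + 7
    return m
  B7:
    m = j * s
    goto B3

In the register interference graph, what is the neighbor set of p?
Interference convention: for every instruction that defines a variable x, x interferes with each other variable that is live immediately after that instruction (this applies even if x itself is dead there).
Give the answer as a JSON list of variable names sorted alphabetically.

Answer: ["j", "r", "s"]

Derivation:
def/use:
  B0 def {r,s} use ∅
  B1 def {j,r} use ∅
  B2 def {p,s} use {s}
  B3 def {j,m} use {j}
  B4 def {j,s} use {s}
  B5 def {s} use ∅
  B6 def {m} use {r}
  B7 def {m} use {j,s}

Liveness:
  B0: in=∅ out={s}
  B1: in={s} out={j,r,s}
  B2: in={j,r,s} out={j,r,s}
  B3: in={j,r,s} out={j,r,s}
  B4: in={r,s} out={j,r,s}
  B5: in={j,r} out={j,r,s}
  B6: in={r} out=∅
  B7: in={j,r,s} out={j,r,s}

Interference:
  j↔{m,p,r,s}
  m↔{j,r,s}
  p↔{j,r,s}
  r↔{j,m,p,s}
  s↔{j,m,p,r}

N(p) = ["j", "r", "s"]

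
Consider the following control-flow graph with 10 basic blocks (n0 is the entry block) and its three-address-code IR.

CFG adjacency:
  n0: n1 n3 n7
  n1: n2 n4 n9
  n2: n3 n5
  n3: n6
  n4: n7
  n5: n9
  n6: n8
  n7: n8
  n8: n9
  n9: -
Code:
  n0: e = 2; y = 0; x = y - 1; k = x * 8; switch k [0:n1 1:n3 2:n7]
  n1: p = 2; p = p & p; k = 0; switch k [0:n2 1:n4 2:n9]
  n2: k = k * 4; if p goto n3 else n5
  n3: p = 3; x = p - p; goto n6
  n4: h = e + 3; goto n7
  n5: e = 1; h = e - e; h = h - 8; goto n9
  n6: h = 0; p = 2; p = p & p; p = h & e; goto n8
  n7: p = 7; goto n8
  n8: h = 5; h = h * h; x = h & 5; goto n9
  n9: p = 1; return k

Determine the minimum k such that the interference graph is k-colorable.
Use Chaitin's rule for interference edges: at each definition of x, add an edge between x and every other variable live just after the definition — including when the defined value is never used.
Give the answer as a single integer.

Answer: 4

Analysis:
def/use:
  n0 def {e,k,x,y} use ∅
  n1 def {k,p} use ∅
  n2 def {k} use {k,p}
  n3 def {p,x} use ∅
  n4 def {h} use {e}
  n5 def {e,h} use ∅
  n6 def {h,p} use {e}
  n7 def {p} use ∅
  n8 def {h,x} use ∅
  n9 def {p} use {k}

Backward fixpoint:
  n0: in=∅ out={e,k}
  n1: in={e} out={e,k,p}
  n2: in={e,k,p} out={e,k}
  n3: in={e,k} out={e,k}
  n4: in={e,k} out={k}
  n5: in={k} out={k}
  n6: in={e,k} out={k}
  n7: in={k} out={k}
  n8: in={k} out={k}
  n9: in={k} out=∅

Conflict graph:
  e: {h,k,p,x,y}
  h: {e,k,p}
  k: {e,h,p,x}
  p: {e,h,k}
  x: {e,k}
  y: {e}

Registers:
  lower bound: {e,h,k,p} mutually conflict ⇒ χ ≥ 4
  assign e→c0 h→c2 k→c1 p→c3 x→c2 y→c1 — no edge inside a register ⇒ χ ≤ 4
  χ = 4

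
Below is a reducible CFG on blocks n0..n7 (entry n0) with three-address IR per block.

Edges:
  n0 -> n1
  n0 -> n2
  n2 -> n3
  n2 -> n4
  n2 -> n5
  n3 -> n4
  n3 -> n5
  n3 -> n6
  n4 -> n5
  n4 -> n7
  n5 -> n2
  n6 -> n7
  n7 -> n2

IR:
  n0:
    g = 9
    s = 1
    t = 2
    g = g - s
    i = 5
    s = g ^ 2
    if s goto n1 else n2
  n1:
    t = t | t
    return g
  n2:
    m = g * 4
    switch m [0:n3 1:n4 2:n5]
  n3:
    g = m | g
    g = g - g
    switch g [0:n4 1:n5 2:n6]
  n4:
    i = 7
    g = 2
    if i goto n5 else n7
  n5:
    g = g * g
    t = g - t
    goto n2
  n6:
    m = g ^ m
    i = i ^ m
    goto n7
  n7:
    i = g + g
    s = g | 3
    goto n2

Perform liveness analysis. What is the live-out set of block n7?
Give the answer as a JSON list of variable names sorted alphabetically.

def/use:
  n0: {g,i,s,t} / ∅
  n1: {t} / {g,t}
  n2: {m} / {g}
  n3: {g} / {g,m}
  n4: {g,i} / ∅
  n5: {g,t} / {g,t}
  n6: {i,m} / {g,i,m}
  n7: {i,s} / {g}

Backward fixpoint:
  n0: in=∅ out={g,i,t}
  n1: in={g,t} out=∅
  n2: in={g,i,t} out={g,i,m,t}
  n3: in={g,i,m,t} out={g,i,m,t}
  n4: in={t} out={g,i,t}
  n5: in={g,i,t} out={g,i,t}
  n6: in={g,i,m,t} out={g,t}
  n7: in={g,t} out={g,i,t}

live-out(n7) = ["g", "i", "t"]

Answer: ["g", "i", "t"]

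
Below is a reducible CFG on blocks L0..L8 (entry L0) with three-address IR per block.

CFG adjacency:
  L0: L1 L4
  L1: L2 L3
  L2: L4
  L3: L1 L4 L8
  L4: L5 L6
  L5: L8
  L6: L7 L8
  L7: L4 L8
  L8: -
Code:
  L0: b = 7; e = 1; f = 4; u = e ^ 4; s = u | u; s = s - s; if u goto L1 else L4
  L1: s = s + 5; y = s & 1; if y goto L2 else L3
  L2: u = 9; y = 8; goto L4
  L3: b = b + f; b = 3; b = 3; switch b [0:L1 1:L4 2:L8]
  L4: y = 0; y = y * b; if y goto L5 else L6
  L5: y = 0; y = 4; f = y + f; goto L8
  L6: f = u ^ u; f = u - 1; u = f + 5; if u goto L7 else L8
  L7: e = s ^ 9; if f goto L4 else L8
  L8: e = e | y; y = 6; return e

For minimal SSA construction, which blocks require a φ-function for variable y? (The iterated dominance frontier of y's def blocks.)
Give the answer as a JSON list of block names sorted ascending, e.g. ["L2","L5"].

Answer: ["L1", "L4", "L8"]

Derivation:
idom tree: L1←L0 L2←L1 L3←L1 L4←L0 L5←L4 L6←L4 L7←L6 L8←L0
Dom at joins:
  L1: preds {L0,L3}: {L0} ∩ {L0,L1,L3} = {L0}; idom=L0
  L4: preds {L0,L2,L3,L7}: {L0} ∩ {L0,L1,L2} ∩ {L0,L1,L3} ∩ {L0,L4,L6,L7} = {L0}; idom=L0
  L8: preds {L3,L5,L6,L7}: {L0,L1,L3} ∩ {L0,L4,L5} ∩ {L0,L4,L6} ∩ {L0,L4,L6,L7} = {L0}; idom=L0

DF derivation:
  join L1 pred L0: · stop@L0
  join L1 pred L3: L3→L1 stop@L0
  join L4 pred L0: · stop@L0
  join L4 pred L2: L2→L1 stop@L0
  join L4 pred L3: L3→L1 stop@L0
  join L4 pred L7: L7→L6→L4 stop@L0
  join L8 pred L3: L3→L1 stop@L0
  join L8 pred L5: L5→L4 stop@L0
  join L8 pred L6: L6→L4 stop@L0
  join L8 pred L7: L7→L6→L4 stop@L0
  L0: DF=∅
  L1: DF={L1,L4,L8}
  L2: DF={L4}
  L3: DF={L1,L4,L8}
  L4: DF={L4,L8}
  L5: DF={L8}
  L6: DF={L4,L8}
  L7: DF={L4,L8}
  L8: DF=∅

φ for y: defs {L1,L2,L4,L5,L8}
  DF⁺ = {L1,L4,L8}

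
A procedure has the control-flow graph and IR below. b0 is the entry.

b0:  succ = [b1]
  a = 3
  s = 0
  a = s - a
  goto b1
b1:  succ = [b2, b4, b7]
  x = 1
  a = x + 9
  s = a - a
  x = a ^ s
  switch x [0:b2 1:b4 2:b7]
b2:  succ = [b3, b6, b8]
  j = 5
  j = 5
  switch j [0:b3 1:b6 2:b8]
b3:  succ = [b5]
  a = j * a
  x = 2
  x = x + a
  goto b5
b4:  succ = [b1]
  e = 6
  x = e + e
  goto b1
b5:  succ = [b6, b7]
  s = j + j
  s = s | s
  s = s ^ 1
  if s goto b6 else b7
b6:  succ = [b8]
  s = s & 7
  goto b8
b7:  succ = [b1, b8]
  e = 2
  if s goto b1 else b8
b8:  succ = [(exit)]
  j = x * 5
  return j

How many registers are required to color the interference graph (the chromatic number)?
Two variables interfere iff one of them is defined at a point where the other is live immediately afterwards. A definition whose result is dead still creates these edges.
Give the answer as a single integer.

def/use:
  b0 def {a,s} use ∅
  b1 def {a,s,x} use ∅
  b2 def {j} use ∅
  b3 def {a,x} use {a,j}
  b4 def {e,x} use ∅
  b5 def {s} use {j}
  b6 def {s} use {s}
  b7 def {e} use {s}
  b8 def {j} use {x}

Backward fixpoint:
  b0 li=∅ lo=∅
  b1 li=∅ lo={a,s,x}
  b2 li={a,s,x} lo={a,j,s,x}
  b3 li={a,j} lo={j,x}
  b4 li=∅ lo=∅
  b5 li={j,x} lo={s,x}
  b6 li={s,x} lo={x}
  b7 li={s,x} lo={x}
  b8 li={x} lo=∅

Interference:
  a: {j,s,x}
  e: {s,x}
  j: {a,s,x}
  s: {a,e,j,x}
  x: {a,e,j,s}

Chromatic number:
  lower bound: {a,j,s,x} mutually conflict ⇒ χ ≥ 4
  assign a→c2 e→c2 j→c3 s→c0 x→c1 — no edge inside a register ⇒ χ ≤ 4
  χ = 4

Answer: 4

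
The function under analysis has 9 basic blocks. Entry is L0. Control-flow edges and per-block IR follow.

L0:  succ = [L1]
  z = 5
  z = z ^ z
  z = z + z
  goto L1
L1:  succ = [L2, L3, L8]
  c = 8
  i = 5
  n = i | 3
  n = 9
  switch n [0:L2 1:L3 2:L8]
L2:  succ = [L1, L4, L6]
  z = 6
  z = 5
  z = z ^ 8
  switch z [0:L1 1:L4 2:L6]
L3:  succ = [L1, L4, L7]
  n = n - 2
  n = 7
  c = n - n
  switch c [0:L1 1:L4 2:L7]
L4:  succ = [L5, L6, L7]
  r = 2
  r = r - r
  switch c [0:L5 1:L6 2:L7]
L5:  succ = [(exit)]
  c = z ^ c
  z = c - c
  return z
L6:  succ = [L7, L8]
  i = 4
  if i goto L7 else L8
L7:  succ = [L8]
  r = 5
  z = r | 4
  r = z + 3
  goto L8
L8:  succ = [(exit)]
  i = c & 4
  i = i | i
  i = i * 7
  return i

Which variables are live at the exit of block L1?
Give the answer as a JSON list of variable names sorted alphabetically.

def/use:
  L0: def={z} ue=∅
  L1: def={c,i,n} ue=∅
  L2: def={z} ue=∅
  L3: def={c,n} ue={n}
  L4: def={r} ue={c}
  L5: def={c,z} ue={c,z}
  L6: def={i} ue=∅
  L7: def={r,z} ue=∅
  L8: def={i} ue={c}

Backward fixpoint:
  L0 li=∅ lo={z}
  L1 li={z} lo={c,n,z}
  L2 li={c} lo={c,z}
  L3 li={n,z} lo={c,z}
  L4 li={c,z} lo={c,z}
  L5 li={c,z} lo=∅
  L6 li={c} lo={c}
  L7 li={c} lo={c}
  L8 li={c} lo=∅

live-out(L1) = ["c", "n", "z"]

Answer: ["c", "n", "z"]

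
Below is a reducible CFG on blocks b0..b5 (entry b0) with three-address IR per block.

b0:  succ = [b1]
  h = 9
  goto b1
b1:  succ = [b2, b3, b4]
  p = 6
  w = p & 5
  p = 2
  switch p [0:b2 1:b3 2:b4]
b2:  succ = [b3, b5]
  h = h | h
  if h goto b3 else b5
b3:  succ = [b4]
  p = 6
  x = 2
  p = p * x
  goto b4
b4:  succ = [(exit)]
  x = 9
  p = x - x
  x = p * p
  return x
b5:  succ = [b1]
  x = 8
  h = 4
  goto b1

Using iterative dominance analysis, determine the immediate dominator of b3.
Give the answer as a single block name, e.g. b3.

idom tree: b1←b0 b2←b1 b3←b1 b4←b1 b5←b2
Dom∩ at merges:
  b1: preds {b0,b5}: {b0} ∩ {b0,b1,b2,b5} = {b0}; idom=b0
  b3: preds {b1,b2}: {b0,b1} ∩ {b0,b1,b2} = {b0,b1}; idom=b1
  b4: preds {b1,b3}: {b0,b1} ∩ {b0,b1,b3} = {b0,b1}; idom=b1

idom(b3) = b1

Answer: b1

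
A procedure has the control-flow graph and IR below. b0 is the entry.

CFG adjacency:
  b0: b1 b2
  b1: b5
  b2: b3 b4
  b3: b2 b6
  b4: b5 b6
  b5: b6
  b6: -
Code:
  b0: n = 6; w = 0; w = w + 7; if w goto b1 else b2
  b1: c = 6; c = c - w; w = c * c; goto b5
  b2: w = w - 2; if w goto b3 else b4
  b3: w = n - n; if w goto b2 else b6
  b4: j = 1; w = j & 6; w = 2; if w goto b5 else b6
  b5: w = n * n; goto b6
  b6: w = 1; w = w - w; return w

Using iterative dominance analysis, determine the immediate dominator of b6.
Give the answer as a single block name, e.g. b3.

Answer: b0

Derivation:
idom tree: b1←b0 b2←b0 b3←b2 b4←b2 b5←b0 b6←b0
Join-block Dom:
  b2: preds {b0,b3}: {b0} ∩ {b0,b2,b3} = {b0}; idom=b0
  b5: preds {b1,b4}: {b0,b1} ∩ {b0,b2,b4} = {b0}; idom=b0
  b6: preds {b3,b4,b5}: {b0,b2,b3} ∩ {b0,b2,b4} ∩ {b0,b5} = {b0}; idom=b0

idom(b6) = b0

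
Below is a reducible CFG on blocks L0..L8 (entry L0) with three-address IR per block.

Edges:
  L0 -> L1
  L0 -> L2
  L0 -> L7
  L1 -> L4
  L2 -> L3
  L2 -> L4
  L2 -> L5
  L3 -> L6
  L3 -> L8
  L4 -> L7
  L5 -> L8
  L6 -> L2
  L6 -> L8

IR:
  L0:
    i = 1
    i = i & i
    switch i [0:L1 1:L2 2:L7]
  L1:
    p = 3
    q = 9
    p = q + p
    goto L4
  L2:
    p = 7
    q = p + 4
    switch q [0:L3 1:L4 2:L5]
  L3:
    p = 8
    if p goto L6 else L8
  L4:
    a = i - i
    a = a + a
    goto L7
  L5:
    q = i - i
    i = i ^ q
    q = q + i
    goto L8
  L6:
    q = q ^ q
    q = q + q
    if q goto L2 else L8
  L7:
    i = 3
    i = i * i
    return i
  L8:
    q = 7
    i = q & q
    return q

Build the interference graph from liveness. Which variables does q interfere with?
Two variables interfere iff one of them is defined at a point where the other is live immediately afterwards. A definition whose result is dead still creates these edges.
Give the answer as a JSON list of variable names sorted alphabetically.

Per-block:
  L0: {i} / ∅
  L1: {p,q} / ∅
  L2: {p,q} / ∅
  L3: {p} / ∅
  L4: {a} / {i}
  L5: {i,q} / {i}
  L6: {q} / {q}
  L7: {i} / ∅
  L8: {i,q} / ∅

Liveness:
  L0: in=∅ out={i}
  L1: in={i} out={i}
  L2: in={i} out={i,q}
  L3: in={i,q} out={i,q}
  L4: in={i} out=∅
  L5: in={i} out=∅
  L6: in={i,q} out={i}
  L7: in=∅ out=∅
  L8: in=∅ out=∅

Interfere edges:
  a — ∅
  i — {p,q}
  p — {i,q}
  q — {i,p}

N(q) = ["i", "p"]

Answer: ["i", "p"]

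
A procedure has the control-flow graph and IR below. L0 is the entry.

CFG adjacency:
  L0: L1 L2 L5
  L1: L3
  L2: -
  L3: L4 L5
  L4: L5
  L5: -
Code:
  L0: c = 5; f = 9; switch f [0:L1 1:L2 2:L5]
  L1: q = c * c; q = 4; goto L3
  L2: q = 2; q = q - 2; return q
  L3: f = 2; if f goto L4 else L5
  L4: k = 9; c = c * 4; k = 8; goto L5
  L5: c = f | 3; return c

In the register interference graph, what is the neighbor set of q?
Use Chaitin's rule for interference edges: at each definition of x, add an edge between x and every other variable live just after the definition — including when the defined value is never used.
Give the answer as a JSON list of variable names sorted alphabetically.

Answer: ["c"]

Working:
Per-block:
  L0 def {c,f} use ∅
  L1 def {q} use {c}
  L2 def {q} use ∅
  L3 def {f} use ∅
  L4 def {c,k} use {c}
  L5 def {c} use {f}

Live sets:
  live L0: ∅→{c,f}
  live L1: {c}→{c}
  live L2: ∅→∅
  live L3: {c}→{c,f}
  live L4: {c,f}→{f}
  live L5: {f}→∅

Conflict graph:
  c: {f,k,q}
  f: {c,k}
  k: {c,f}
  q: {c}

N(q) = ["c"]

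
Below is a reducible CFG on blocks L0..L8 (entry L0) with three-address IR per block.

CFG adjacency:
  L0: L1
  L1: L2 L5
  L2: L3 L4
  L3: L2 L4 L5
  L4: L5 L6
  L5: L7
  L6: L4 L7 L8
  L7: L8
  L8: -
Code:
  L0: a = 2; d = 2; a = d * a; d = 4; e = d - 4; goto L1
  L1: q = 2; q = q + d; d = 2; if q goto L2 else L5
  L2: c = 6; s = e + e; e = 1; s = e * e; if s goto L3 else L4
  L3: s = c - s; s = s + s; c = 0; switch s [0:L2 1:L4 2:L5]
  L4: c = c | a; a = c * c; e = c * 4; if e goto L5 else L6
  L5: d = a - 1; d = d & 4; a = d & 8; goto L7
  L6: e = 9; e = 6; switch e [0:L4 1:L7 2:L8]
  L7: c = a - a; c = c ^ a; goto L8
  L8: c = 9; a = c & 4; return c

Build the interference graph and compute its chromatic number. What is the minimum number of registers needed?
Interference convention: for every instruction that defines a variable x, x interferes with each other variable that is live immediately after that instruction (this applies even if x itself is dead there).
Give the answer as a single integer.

Per-block:
  L0 def {a,d,e} use ∅
  L1 def {d,q} use {d}
  L2 def {c,e,s} use {e}
  L3 def {c,s} use {c,s}
  L4 def {a,c,e} use {a,c}
  L5 def {a,d} use {a}
  L6 def {e} use ∅
  L7 def {c} use {a}
  L8 def {a,c} use ∅

Live sets:
  L0 li=∅ lo={a,d,e}
  L1 li={a,d,e} lo={a,e}
  L2 li={a,e} lo={a,c,e,s}
  L3 li={a,c,e,s} lo={a,c,e}
  L4 li={a,c} lo={a,c}
  L5 li={a} lo={a}
  L6 li={a,c} lo={a,c}
  L7 li={a} lo=∅
  L8 li=∅ lo=∅

Interfere edges:
  a: {c,d,e,q,s}
  c: {a,e,s}
  d: {a,e,q}
  e: {a,c,d,q,s}
  q: {a,d,e}
  s: {a,c,e}

Registers:
  {a,c,e,s} pairwise interfere (4-clique) ⇒ χ ≥ 4
  assign a→c0 c→c2 d→c2 e→c1 q→c3 s→c3 — no edge inside a register ⇒ χ ≤ 4
  χ = 4

Answer: 4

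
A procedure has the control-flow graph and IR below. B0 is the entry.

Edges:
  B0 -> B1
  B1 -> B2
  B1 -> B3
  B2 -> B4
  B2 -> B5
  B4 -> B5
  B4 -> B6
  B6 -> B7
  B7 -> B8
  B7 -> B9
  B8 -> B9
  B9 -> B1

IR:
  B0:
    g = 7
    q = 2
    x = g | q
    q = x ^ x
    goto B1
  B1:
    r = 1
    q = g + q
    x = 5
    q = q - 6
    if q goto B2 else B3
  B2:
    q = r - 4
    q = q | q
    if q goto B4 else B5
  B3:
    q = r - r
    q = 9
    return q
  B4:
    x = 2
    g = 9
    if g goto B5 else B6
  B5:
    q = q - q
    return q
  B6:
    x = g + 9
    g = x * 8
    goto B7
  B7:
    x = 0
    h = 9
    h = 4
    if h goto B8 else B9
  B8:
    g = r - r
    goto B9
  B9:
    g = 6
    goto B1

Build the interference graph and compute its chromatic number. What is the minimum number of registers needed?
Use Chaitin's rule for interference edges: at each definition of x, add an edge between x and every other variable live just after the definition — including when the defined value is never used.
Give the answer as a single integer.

Answer: 4

Working:
def/use:
  B0: def={g,q,x} ue=∅
  B1: def={q,r,x} ue={g,q}
  B2: def={q} ue={r}
  B3: def={q} ue={r}
  B4: def={g,x} ue=∅
  B5: def={q} ue={q}
  B6: def={g,x} ue={g}
  B7: def={h,x} ue=∅
  B8: def={g} ue={r}
  B9: def={g} ue=∅

Backward fixpoint:
  B0: in=∅ out={g,q}
  B1: in={g,q} out={r}
  B2: in={r} out={q,r}
  B3: in={r} out=∅
  B4: in={q,r} out={g,q,r}
  B5: in={q} out=∅
  B6: in={g,q,r} out={q,r}
  B7: in={q,r} out={q,r}
  B8: in={q,r} out={q}
  B9: in={q} out={g,q}

Interference:
  g: {q,r,x}
  h: {q,r}
  q: {g,h,r,x}
  r: {g,h,q,x}
  x: {g,q,r}

Registers:
  lower bound: {g,q,r,x} mutually conflict ⇒ χ ≥ 4
  4-colouring: c0={q}  c1={r}  c2={g,h}  c3={x}
  χ = 4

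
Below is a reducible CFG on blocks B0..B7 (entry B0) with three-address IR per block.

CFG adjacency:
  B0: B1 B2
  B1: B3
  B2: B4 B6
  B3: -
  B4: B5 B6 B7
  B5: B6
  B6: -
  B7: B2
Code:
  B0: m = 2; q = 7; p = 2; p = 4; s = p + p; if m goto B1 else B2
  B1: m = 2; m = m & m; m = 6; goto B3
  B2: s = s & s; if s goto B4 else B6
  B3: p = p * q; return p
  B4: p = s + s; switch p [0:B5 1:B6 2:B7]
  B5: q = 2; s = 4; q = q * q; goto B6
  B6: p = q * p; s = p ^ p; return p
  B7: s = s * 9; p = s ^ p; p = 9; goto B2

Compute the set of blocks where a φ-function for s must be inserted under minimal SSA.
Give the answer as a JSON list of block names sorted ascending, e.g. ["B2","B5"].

idom tree: B1←B0 B2←B0 B3←B1 B4←B2 B5←B4 B6←B2 B7←B4
Join-block Dom:
  B2: preds {B0,B7}: {B0} ∩ {B0,B2,B4,B7} = {B0}; idom=B0
  B6: preds {B2,B4,B5}: {B0,B2} ∩ {B0,B2,B4} ∩ {B0,B2,B4,B5} = {B0,B2}; idom=B2

Frontier:
  B2←B0: walk · to B0
  B2←B7: walk B7→B4→B2 to B0
  B6←B2: walk · to B2
  B6←B4: walk B4 to B2
  B6←B5: walk B5→B4 to B2
  DF(B0)=∅
  DF(B1)=∅
  DF(B2)={B2}
  DF(B3)=∅
  DF(B4)={B2,B6}
  DF(B5)={B6}
  DF(B6)=∅
  DF(B7)={B2}

φ for s: defs {B0,B2,B5,B6,B7}
  DF⁺ = {B2,B6}

Answer: ["B2", "B6"]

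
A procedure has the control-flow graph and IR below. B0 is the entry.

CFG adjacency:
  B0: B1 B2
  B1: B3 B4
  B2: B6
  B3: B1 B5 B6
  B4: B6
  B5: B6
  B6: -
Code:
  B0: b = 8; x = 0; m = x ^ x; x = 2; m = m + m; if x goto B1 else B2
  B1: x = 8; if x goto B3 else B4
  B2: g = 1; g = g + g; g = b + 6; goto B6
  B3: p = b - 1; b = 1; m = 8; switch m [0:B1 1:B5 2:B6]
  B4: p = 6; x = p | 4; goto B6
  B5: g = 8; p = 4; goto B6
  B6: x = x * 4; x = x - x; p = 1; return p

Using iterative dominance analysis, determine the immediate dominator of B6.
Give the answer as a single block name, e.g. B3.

Answer: B0

Working:
idom tree: B1←B0 B2←B0 B3←B1 B4←B1 B5←B3 B6←B0
Join-block Dom:
  B1: preds {B0,B3}: {B0} ∩ {B0,B1,B3} = {B0}; idom=B0
  B6: preds {B2,B3,B4,B5}: {B0,B2} ∩ {B0,B1,B3} ∩ {B0,B1,B4} ∩ {B0,B1,B3,B5} = {B0}; idom=B0

idom(B6) = B0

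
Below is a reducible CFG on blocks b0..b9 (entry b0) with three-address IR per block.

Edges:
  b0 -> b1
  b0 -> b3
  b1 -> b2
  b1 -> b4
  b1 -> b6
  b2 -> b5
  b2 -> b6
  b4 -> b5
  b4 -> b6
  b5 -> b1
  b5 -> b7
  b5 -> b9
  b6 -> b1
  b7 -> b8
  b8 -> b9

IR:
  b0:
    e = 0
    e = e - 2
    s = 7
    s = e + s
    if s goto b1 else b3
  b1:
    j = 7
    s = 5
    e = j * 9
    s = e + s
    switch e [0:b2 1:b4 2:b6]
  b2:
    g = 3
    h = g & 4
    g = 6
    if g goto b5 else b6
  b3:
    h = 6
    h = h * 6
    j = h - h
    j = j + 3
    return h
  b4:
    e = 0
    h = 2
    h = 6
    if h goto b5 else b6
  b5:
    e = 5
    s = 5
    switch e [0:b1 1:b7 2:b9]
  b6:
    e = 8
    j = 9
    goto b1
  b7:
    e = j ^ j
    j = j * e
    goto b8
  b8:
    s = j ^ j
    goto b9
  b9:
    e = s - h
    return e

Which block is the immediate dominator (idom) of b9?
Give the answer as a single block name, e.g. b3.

idom tree: b1←b0 b2←b1 b3←b0 b4←b1 b5←b1 b6←b1 b7←b5 b8←b7 b9←b5
Dom at joins:
  b1: preds {b0,b5,b6}: {b0} ∩ {b0,b1,b5} ∩ {b0,b1,b6} = {b0}; idom=b0
  b5: preds {b2,b4}: {b0,b1,b2} ∩ {b0,b1,b4} = {b0,b1}; idom=b1
  b6: preds {b1,b2,b4}: {b0,b1} ∩ {b0,b1,b2} ∩ {b0,b1,b4} = {b0,b1}; idom=b1
  b9: preds {b5,b8}: {b0,b1,b5} ∩ {b0,b1,b5,b7,b8} = {b0,b1,b5}; idom=b5

idom(b9) = b5

Answer: b5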